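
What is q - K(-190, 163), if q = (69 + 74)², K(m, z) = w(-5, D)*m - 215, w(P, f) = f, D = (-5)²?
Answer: 25414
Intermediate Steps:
D = 25
K(m, z) = -215 + 25*m (K(m, z) = 25*m - 215 = -215 + 25*m)
q = 20449 (q = 143² = 20449)
q - K(-190, 163) = 20449 - (-215 + 25*(-190)) = 20449 - (-215 - 4750) = 20449 - 1*(-4965) = 20449 + 4965 = 25414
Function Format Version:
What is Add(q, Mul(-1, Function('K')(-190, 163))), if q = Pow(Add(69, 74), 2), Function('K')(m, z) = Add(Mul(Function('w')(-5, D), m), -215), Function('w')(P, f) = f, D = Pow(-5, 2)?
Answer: 25414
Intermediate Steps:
D = 25
Function('K')(m, z) = Add(-215, Mul(25, m)) (Function('K')(m, z) = Add(Mul(25, m), -215) = Add(-215, Mul(25, m)))
q = 20449 (q = Pow(143, 2) = 20449)
Add(q, Mul(-1, Function('K')(-190, 163))) = Add(20449, Mul(-1, Add(-215, Mul(25, -190)))) = Add(20449, Mul(-1, Add(-215, -4750))) = Add(20449, Mul(-1, -4965)) = Add(20449, 4965) = 25414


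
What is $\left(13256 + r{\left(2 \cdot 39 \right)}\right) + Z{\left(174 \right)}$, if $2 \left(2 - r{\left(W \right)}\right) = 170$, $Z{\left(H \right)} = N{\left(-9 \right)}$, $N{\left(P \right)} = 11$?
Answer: $13184$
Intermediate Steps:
$Z{\left(H \right)} = 11$
$r{\left(W \right)} = -83$ ($r{\left(W \right)} = 2 - 85 = -83$)
$\left(13256 + r{\left(2 \cdot 39 \right)}\right) + Z{\left(174 \right)} = \left(13256 - 83\right) + 11 = 13173 + 11 = 13184$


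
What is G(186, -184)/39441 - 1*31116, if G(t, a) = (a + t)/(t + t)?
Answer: -228267785015/7336026 ≈ -31116.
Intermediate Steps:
G(t, a) = (a + t)/(2*t) (G(t, a) = (a + t)/((2*t)) = (a + t)*(1/(2*t)) = (a + t)/(2*t))
G(186, -184)/39441 - 1*31116 = ((½)*(-184 + 186)/186)/39441 - 1*31116 = ((½)*(1/186)*2)*(1/39441) - 31116 = (1/186)*(1/39441) - 31116 = 1/7336026 - 31116 = -228267785015/7336026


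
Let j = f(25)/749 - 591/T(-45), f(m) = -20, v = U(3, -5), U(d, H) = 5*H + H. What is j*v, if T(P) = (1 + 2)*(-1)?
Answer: -4425990/749 ≈ -5909.2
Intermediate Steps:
U(d, H) = 6*H
v = -30 (v = 6*(-5) = -30)
T(P) = -3 (T(P) = 3*(-1) = -3)
j = 147533/749 (j = -20/749 - 591/(-3) = -20*1/749 - 591*(-⅓) = -20/749 + 197 = 147533/749 ≈ 196.97)
j*v = (147533/749)*(-30) = -4425990/749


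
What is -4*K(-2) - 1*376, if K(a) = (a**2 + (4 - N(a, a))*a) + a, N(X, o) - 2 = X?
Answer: -352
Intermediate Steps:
N(X, o) = 2 + X
K(a) = a + a**2 + a*(2 - a) (K(a) = (a**2 + (4 - (2 + a))*a) + a = (a**2 + (4 + (-2 - a))*a) + a = (a**2 + (2 - a)*a) + a = (a**2 + a*(2 - a)) + a = a + a**2 + a*(2 - a))
-4*K(-2) - 1*376 = -12*(-2) - 1*376 = -4*(-6) - 376 = 24 - 376 = -352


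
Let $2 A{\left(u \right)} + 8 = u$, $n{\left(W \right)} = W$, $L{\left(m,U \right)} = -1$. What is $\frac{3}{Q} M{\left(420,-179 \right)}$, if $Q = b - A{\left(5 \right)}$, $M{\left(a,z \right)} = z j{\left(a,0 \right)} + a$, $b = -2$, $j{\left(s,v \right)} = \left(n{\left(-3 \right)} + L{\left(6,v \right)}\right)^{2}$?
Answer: $14664$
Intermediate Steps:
$A{\left(u \right)} = -4 + \frac{u}{2}$
$j{\left(s,v \right)} = 16$ ($j{\left(s,v \right)} = \left(-3 - 1\right)^{2} = \left(-4\right)^{2} = 16$)
$M{\left(a,z \right)} = a + 16 z$ ($M{\left(a,z \right)} = z 16 + a = 16 z + a = a + 16 z$)
$Q = - \frac{1}{2}$ ($Q = -2 - \left(-4 + \frac{1}{2} \cdot 5\right) = -2 - \left(-4 + \frac{5}{2}\right) = -2 - - \frac{3}{2} = -2 + \frac{3}{2} = - \frac{1}{2} \approx -0.5$)
$\frac{3}{Q} M{\left(420,-179 \right)} = \frac{3}{- \frac{1}{2}} \left(420 + 16 \left(-179\right)\right) = 3 \left(-2\right) \left(420 - 2864\right) = \left(-6\right) \left(-2444\right) = 14664$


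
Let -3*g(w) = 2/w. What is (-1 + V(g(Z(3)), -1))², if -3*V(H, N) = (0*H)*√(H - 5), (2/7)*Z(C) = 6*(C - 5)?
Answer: 1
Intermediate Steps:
Z(C) = -105 + 21*C (Z(C) = 7*(6*(C - 5))/2 = 7*(6*(-5 + C))/2 = 7*(-30 + 6*C)/2 = -105 + 21*C)
g(w) = -2/(3*w)
V(H, N) = 0 (V(H, N) = -0*H*√(H - 5)/3 = -0*√(-5 + H) = -⅓*0 = 0)
(-1 + V(g(Z(3)), -1))² = (-1 + 0)² = (-1)² = 1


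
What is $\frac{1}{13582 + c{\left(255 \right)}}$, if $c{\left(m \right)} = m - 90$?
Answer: $\frac{1}{13747} \approx 7.2743 \cdot 10^{-5}$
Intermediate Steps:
$c{\left(m \right)} = -90 + m$ ($c{\left(m \right)} = m - 90 = -90 + m$)
$\frac{1}{13582 + c{\left(255 \right)}} = \frac{1}{13582 + \left(-90 + 255\right)} = \frac{1}{13582 + 165} = \frac{1}{13747}$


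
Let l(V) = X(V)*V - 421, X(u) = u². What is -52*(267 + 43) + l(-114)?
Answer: -1498085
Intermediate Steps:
l(V) = -421 + V³ (l(V) = V²*V - 421 = V³ - 421 = -421 + V³)
-52*(267 + 43) + l(-114) = -52*(267 + 43) + (-421 + (-114)³) = -52*310 + (-421 - 1481544) = -16120 - 1481965 = -1498085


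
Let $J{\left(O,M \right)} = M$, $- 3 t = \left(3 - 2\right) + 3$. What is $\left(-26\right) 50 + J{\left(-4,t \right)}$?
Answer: $- \frac{3904}{3} \approx -1301.3$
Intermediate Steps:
$t = - \frac{4}{3}$ ($t = - \frac{\left(3 - 2\right) + 3}{3} = - \frac{1 + 3}{3} = \left(- \frac{1}{3}\right) 4 = - \frac{4}{3} \approx -1.3333$)
$\left(-26\right) 50 + J{\left(-4,t \right)} = \left(-26\right) 50 - \frac{4}{3} = -1300 - \frac{4}{3} = - \frac{3904}{3}$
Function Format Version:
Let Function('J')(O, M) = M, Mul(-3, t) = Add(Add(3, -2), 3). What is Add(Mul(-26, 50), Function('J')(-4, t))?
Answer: Rational(-3904, 3) ≈ -1301.3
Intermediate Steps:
t = Rational(-4, 3) (t = Mul(Rational(-1, 3), Add(Add(3, -2), 3)) = Mul(Rational(-1, 3), Add(1, 3)) = Mul(Rational(-1, 3), 4) = Rational(-4, 3) ≈ -1.3333)
Add(Mul(-26, 50), Function('J')(-4, t)) = Add(Mul(-26, 50), Rational(-4, 3)) = Add(-1300, Rational(-4, 3)) = Rational(-3904, 3)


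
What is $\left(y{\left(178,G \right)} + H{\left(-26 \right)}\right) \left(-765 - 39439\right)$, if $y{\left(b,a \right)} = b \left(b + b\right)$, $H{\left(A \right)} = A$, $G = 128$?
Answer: $-2546601768$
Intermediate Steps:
$y{\left(b,a \right)} = 2 b^{2}$ ($y{\left(b,a \right)} = b 2 b = 2 b^{2}$)
$\left(y{\left(178,G \right)} + H{\left(-26 \right)}\right) \left(-765 - 39439\right) = \left(2 \cdot 178^{2} - 26\right) \left(-765 - 39439\right) = \left(2 \cdot 31684 - 26\right) \left(-40204\right) = \left(63368 - 26\right) \left(-40204\right) = 63342 \left(-40204\right) = -2546601768$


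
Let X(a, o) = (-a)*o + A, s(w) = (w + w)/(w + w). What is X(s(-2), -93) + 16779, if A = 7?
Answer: 16879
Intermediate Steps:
s(w) = 1 (s(w) = (2*w)/((2*w)) = (2*w)*(1/(2*w)) = 1)
X(a, o) = 7 - a*o (X(a, o) = (-a)*o + 7 = -a*o + 7 = 7 - a*o)
X(s(-2), -93) + 16779 = (7 - 1*1*(-93)) + 16779 = (7 + 93) + 16779 = 100 + 16779 = 16879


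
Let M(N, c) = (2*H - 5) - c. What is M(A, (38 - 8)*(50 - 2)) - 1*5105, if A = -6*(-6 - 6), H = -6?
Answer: -6562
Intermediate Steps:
A = 72 (A = -6*(-12) = 72)
M(N, c) = -17 - c (M(N, c) = (2*(-6) - 5) - c = (-12 - 5) - c = -17 - c)
M(A, (38 - 8)*(50 - 2)) - 1*5105 = (-17 - (38 - 8)*(50 - 2)) - 1*5105 = (-17 - 30*48) - 5105 = (-17 - 1*1440) - 5105 = (-17 - 1440) - 5105 = -1457 - 5105 = -6562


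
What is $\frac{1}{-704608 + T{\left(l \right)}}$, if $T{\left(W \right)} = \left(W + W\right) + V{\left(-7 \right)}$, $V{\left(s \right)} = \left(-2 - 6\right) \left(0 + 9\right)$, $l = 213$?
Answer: $- \frac{1}{704254} \approx -1.4199 \cdot 10^{-6}$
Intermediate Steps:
$V{\left(s \right)} = -72$ ($V{\left(s \right)} = \left(-8\right) 9 = -72$)
$T{\left(W \right)} = -72 + 2 W$ ($T{\left(W \right)} = \left(W + W\right) - 72 = 2 W - 72 = -72 + 2 W$)
$\frac{1}{-704608 + T{\left(l \right)}} = \frac{1}{-704608 + \left(-72 + 2 \cdot 213\right)} = \frac{1}{-704608 + \left(-72 + 426\right)} = \frac{1}{-704608 + 354} = \frac{1}{-704254} = - \frac{1}{704254}$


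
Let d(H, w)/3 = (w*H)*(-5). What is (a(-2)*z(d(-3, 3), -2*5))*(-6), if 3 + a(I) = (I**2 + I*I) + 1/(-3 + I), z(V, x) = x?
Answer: 288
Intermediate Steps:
d(H, w) = -15*H*w (d(H, w) = 3*((w*H)*(-5)) = 3*((H*w)*(-5)) = 3*(-5*H*w) = -15*H*w)
a(I) = -3 + 1/(-3 + I) + 2*I**2 (a(I) = -3 + ((I**2 + I*I) + 1/(-3 + I)) = -3 + ((I**2 + I**2) + 1/(-3 + I)) = -3 + (2*I**2 + 1/(-3 + I)) = -3 + (1/(-3 + I) + 2*I**2) = -3 + 1/(-3 + I) + 2*I**2)
(a(-2)*z(d(-3, 3), -2*5))*(-6) = (((10 - 6*(-2)**2 - 3*(-2) + 2*(-2)**3)/(-3 - 2))*(-2*5))*(-6) = (((10 - 6*4 + 6 + 2*(-8))/(-5))*(-10))*(-6) = (-(10 - 24 + 6 - 16)/5*(-10))*(-6) = (-1/5*(-24)*(-10))*(-6) = ((24/5)*(-10))*(-6) = -48*(-6) = 288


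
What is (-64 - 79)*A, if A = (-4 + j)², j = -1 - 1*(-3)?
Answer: -572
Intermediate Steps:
j = 2 (j = -1 + 3 = 2)
A = 4 (A = (-4 + 2)² = (-2)² = 4)
(-64 - 79)*A = (-64 - 79)*4 = -143*4 = -572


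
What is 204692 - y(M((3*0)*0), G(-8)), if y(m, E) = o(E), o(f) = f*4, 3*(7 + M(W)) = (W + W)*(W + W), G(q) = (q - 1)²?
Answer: 204368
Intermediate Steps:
G(q) = (-1 + q)²
M(W) = -7 + 4*W²/3 (M(W) = -7 + ((W + W)*(W + W))/3 = -7 + ((2*W)*(2*W))/3 = -7 + (4*W²)/3 = -7 + 4*W²/3)
o(f) = 4*f
y(m, E) = 4*E
204692 - y(M((3*0)*0), G(-8)) = 204692 - 4*(-1 - 8)² = 204692 - 4*(-9)² = 204692 - 4*81 = 204692 - 1*324 = 204692 - 324 = 204368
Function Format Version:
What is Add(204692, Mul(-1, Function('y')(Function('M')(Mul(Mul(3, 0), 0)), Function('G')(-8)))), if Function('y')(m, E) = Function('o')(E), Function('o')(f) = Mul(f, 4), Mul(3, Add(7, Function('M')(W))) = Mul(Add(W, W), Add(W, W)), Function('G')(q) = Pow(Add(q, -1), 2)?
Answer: 204368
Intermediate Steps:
Function('G')(q) = Pow(Add(-1, q), 2)
Function('M')(W) = Add(-7, Mul(Rational(4, 3), Pow(W, 2))) (Function('M')(W) = Add(-7, Mul(Rational(1, 3), Mul(Add(W, W), Add(W, W)))) = Add(-7, Mul(Rational(1, 3), Mul(Mul(2, W), Mul(2, W)))) = Add(-7, Mul(Rational(1, 3), Mul(4, Pow(W, 2)))) = Add(-7, Mul(Rational(4, 3), Pow(W, 2))))
Function('o')(f) = Mul(4, f)
Function('y')(m, E) = Mul(4, E)
Add(204692, Mul(-1, Function('y')(Function('M')(Mul(Mul(3, 0), 0)), Function('G')(-8)))) = Add(204692, Mul(-1, Mul(4, Pow(Add(-1, -8), 2)))) = Add(204692, Mul(-1, Mul(4, Pow(-9, 2)))) = Add(204692, Mul(-1, Mul(4, 81))) = Add(204692, Mul(-1, 324)) = Add(204692, -324) = 204368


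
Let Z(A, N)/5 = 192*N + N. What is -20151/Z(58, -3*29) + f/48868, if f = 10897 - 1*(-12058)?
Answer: 970642031/1367570980 ≈ 0.70976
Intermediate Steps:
Z(A, N) = 965*N (Z(A, N) = 5*(192*N + N) = 5*(193*N) = 965*N)
f = 22955 (f = 10897 + 12058 = 22955)
-20151/Z(58, -3*29) + f/48868 = -20151/(965*(-3*29)) + 22955/48868 = -20151/(965*(-87)) + 22955*(1/48868) = -20151/(-83955) + 22955/48868 = -20151*(-1/83955) + 22955/48868 = 6717/27985 + 22955/48868 = 970642031/1367570980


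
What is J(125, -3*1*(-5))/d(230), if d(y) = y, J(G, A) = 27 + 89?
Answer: 58/115 ≈ 0.50435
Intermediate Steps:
J(G, A) = 116
J(125, -3*1*(-5))/d(230) = 116/230 = 116*(1/230) = 58/115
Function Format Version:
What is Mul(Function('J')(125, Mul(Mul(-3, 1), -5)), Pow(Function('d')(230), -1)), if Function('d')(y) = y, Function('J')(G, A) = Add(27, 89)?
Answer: Rational(58, 115) ≈ 0.50435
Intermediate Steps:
Function('J')(G, A) = 116
Mul(Function('J')(125, Mul(Mul(-3, 1), -5)), Pow(Function('d')(230), -1)) = Mul(116, Pow(230, -1)) = Mul(116, Rational(1, 230)) = Rational(58, 115)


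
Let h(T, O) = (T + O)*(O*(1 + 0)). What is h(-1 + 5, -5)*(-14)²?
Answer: 980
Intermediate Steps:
h(T, O) = O*(O + T) (h(T, O) = (O + T)*(O*1) = (O + T)*O = O*(O + T))
h(-1 + 5, -5)*(-14)² = -5*(-5 + (-1 + 5))*(-14)² = -5*(-5 + 4)*196 = -5*(-1)*196 = 5*196 = 980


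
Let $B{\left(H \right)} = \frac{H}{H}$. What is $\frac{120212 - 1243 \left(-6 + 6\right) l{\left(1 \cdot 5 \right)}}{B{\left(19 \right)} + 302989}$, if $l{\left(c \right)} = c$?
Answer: $\frac{1466}{3695} \approx 0.39675$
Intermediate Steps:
$B{\left(H \right)} = 1$
$\frac{120212 - 1243 \left(-6 + 6\right) l{\left(1 \cdot 5 \right)}}{B{\left(19 \right)} + 302989} = \frac{120212 - 1243 \left(-6 + 6\right) 1 \cdot 5}{1 + 302989} = \frac{120212 - 1243 \cdot 0 \cdot 5}{302990} = \left(120212 - 0\right) \frac{1}{302990} = \left(120212 + 0\right) \frac{1}{302990} = 120212 \cdot \frac{1}{302990} = \frac{1466}{3695}$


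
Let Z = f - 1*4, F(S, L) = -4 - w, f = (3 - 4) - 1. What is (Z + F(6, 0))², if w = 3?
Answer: 169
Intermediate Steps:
f = -2 (f = -1 - 1 = -2)
F(S, L) = -7 (F(S, L) = -4 - 1*3 = -4 - 3 = -7)
Z = -6 (Z = -2 - 1*4 = -2 - 4 = -6)
(Z + F(6, 0))² = (-6 - 7)² = (-13)² = 169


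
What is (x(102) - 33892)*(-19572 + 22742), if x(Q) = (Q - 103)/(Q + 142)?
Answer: -13107393665/122 ≈ -1.0744e+8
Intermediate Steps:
x(Q) = (-103 + Q)/(142 + Q)
(x(102) - 33892)*(-19572 + 22742) = ((-103 + 102)/(142 + 102) - 33892)*(-19572 + 22742) = (-1/244 - 33892)*3170 = -8269649/244*3170 = -13107393665/122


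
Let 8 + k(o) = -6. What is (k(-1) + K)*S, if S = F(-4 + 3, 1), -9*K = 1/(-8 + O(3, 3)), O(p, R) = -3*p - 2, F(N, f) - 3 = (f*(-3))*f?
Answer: 0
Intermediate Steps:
F(N, f) = 3 - 3*f² (F(N, f) = 3 + (f*(-3))*f = 3 + (-3*f)*f = 3 - 3*f²)
O(p, R) = -2 - 3*p
K = 1/171 (K = -1/(9*(-8 + (-2 - 3*3))) = -1/(9*(-8 + (-2 - 9))) = -1/(9*(-8 - 11)) = -⅑/(-19) = -⅑*(-1/19) = 1/171 ≈ 0.0058480)
k(o) = -14 (k(o) = -8 - 6 = -14)
S = 0 (S = 3 - 3*1² = 3 - 3*1 = 3 - 3 = 0)
(k(-1) + K)*S = (-14 + 1/171)*0 = -2393/171*0 = 0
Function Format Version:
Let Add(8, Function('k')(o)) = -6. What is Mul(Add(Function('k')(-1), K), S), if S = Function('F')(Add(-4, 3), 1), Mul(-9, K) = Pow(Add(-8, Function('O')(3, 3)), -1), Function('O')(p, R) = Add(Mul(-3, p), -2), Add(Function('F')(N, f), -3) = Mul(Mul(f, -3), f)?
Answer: 0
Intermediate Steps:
Function('F')(N, f) = Add(3, Mul(-3, Pow(f, 2))) (Function('F')(N, f) = Add(3, Mul(Mul(f, -3), f)) = Add(3, Mul(Mul(-3, f), f)) = Add(3, Mul(-3, Pow(f, 2))))
Function('O')(p, R) = Add(-2, Mul(-3, p))
K = Rational(1, 171) (K = Mul(Rational(-1, 9), Pow(Add(-8, Add(-2, Mul(-3, 3))), -1)) = Mul(Rational(-1, 9), Pow(Add(-8, Add(-2, -9)), -1)) = Mul(Rational(-1, 9), Pow(Add(-8, -11), -1)) = Mul(Rational(-1, 9), Pow(-19, -1)) = Mul(Rational(-1, 9), Rational(-1, 19)) = Rational(1, 171) ≈ 0.0058480)
Function('k')(o) = -14 (Function('k')(o) = Add(-8, -6) = -14)
S = 0 (S = Add(3, Mul(-3, Pow(1, 2))) = Add(3, Mul(-3, 1)) = Add(3, -3) = 0)
Mul(Add(Function('k')(-1), K), S) = Mul(Add(-14, Rational(1, 171)), 0) = Mul(Rational(-2393, 171), 0) = 0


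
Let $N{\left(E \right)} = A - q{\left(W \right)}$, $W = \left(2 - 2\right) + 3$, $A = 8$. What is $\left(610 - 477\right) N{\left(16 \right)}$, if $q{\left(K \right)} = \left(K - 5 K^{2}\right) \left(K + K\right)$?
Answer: $34580$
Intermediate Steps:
$W = 3$ ($W = 0 + 3 = 3$)
$q{\left(K \right)} = 2 K \left(K - 5 K^{2}\right)$ ($q{\left(K \right)} = \left(K - 5 K^{2}\right) 2 K = 2 K \left(K - 5 K^{2}\right)$)
$N{\left(E \right)} = 260$ ($N{\left(E \right)} = 8 - 3^{2} \left(2 - 30\right) = 8 - 9 \left(2 - 30\right) = 8 - 9 \left(-28\right) = 8 - -252 = 8 + 252 = 260$)
$\left(610 - 477\right) N{\left(16 \right)} = \left(610 - 477\right) 260 = 133 \cdot 260 = 34580$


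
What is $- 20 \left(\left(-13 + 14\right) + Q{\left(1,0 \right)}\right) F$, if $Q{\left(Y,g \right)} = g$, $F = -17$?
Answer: $340$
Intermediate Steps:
$- 20 \left(\left(-13 + 14\right) + Q{\left(1,0 \right)}\right) F = - 20 \left(\left(-13 + 14\right) + 0\right) \left(-17\right) = - 20 \left(1 + 0\right) \left(-17\right) = \left(-20\right) 1 \left(-17\right) = \left(-20\right) \left(-17\right) = 340$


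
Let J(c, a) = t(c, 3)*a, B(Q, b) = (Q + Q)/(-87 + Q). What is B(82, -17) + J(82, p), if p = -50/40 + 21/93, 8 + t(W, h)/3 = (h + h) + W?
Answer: -43184/155 ≈ -278.61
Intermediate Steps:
B(Q, b) = 2*Q/(-87 + Q) (B(Q, b) = (2*Q)/(-87 + Q) = 2*Q/(-87 + Q))
t(W, h) = -24 + 3*W + 6*h (t(W, h) = -24 + 3*((h + h) + W) = -24 + 3*(2*h + W) = -24 + 3*(W + 2*h) = -24 + (3*W + 6*h) = -24 + 3*W + 6*h)
p = -127/124 (p = -50*1/40 + 21*(1/93) = -5/4 + 7/31 = -127/124 ≈ -1.0242)
J(c, a) = a*(-6 + 3*c) (J(c, a) = (-24 + 3*c + 6*3)*a = (-24 + 3*c + 18)*a = (-6 + 3*c)*a = a*(-6 + 3*c))
B(82, -17) + J(82, p) = 2*82/(-87 + 82) + 3*(-127/124)*(-2 + 82) = 2*82/(-5) + 3*(-127/124)*80 = 2*82*(-⅕) - 7620/31 = -164/5 - 7620/31 = -43184/155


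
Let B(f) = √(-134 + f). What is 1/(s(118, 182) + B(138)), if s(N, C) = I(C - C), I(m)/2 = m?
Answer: ½ ≈ 0.50000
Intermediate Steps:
I(m) = 2*m
s(N, C) = 0 (s(N, C) = 2*(C - C) = 2*0 = 0)
1/(s(118, 182) + B(138)) = 1/(0 + √(-134 + 138)) = 1/(0 + √4) = 1/(0 + 2) = 1/2 = ½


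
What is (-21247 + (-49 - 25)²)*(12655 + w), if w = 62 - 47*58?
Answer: -157568061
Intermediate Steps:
w = -2664 (w = 62 - 2726 = -2664)
(-21247 + (-49 - 25)²)*(12655 + w) = (-21247 + (-49 - 25)²)*(12655 - 2664) = (-21247 + (-74)²)*9991 = (-21247 + 5476)*9991 = -15771*9991 = -157568061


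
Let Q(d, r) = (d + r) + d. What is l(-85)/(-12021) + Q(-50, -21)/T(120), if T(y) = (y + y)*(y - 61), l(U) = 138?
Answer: -1136207/56739120 ≈ -0.020025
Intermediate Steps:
Q(d, r) = r + 2*d
T(y) = 2*y*(-61 + y) (T(y) = (2*y)*(-61 + y) = 2*y*(-61 + y))
l(-85)/(-12021) + Q(-50, -21)/T(120) = 138/(-12021) + (-21 + 2*(-50))/((2*120*(-61 + 120))) = 138*(-1/12021) + (-21 - 100)/((2*120*59)) = -46/4007 - 121/14160 = -1136207/56739120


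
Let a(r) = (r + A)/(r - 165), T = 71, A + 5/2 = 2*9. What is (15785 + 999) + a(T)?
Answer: 3155219/188 ≈ 16783.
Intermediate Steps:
A = 31/2 (A = -5/2 + 2*9 = -5/2 + 18 = 31/2 ≈ 15.500)
a(r) = (31/2 + r)/(-165 + r) (a(r) = (r + 31/2)/(r - 165) = (31/2 + r)/(-165 + r))
(15785 + 999) + a(T) = (15785 + 999) + (31/2 + 71)/(-165 + 71) = 16784 + (173/2)/(-94) = 16784 - 1/94*173/2 = 16784 - 173/188 = 3155219/188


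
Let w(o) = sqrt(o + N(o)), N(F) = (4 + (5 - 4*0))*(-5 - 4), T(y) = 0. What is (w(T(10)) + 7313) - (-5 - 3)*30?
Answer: 7553 + 9*I ≈ 7553.0 + 9.0*I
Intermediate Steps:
N(F) = -81 (N(F) = (4 + (5 + 0))*(-9) = (4 + 5)*(-9) = 9*(-9) = -81)
w(o) = sqrt(-81 + o) (w(o) = sqrt(o - 81) = sqrt(-81 + o))
(w(T(10)) + 7313) - (-5 - 3)*30 = (sqrt(-81 + 0) + 7313) - (-5 - 3)*30 = (sqrt(-81) + 7313) - (-8)*30 = (9*I + 7313) - 1*(-240) = (7313 + 9*I) + 240 = 7553 + 9*I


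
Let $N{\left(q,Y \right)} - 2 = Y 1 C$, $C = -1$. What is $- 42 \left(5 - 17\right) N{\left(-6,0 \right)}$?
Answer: $1008$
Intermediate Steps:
$N{\left(q,Y \right)} = 2 - Y$ ($N{\left(q,Y \right)} = 2 + Y 1 \left(-1\right) = 2 + Y \left(-1\right) = 2 - Y$)
$- 42 \left(5 - 17\right) N{\left(-6,0 \right)} = - 42 \left(5 - 17\right) \left(2 - 0\right) = \left(-42\right) \left(-12\right) \left(2 + 0\right) = 504 \cdot 2 = 1008$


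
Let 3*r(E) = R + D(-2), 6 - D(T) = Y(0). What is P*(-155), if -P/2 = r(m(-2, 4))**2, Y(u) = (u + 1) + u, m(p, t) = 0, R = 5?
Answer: 31000/9 ≈ 3444.4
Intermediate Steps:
Y(u) = 1 + 2*u (Y(u) = (1 + u) + u = 1 + 2*u)
D(T) = 5 (D(T) = 6 - (1 + 2*0) = 6 - (1 + 0) = 6 - 1*1 = 6 - 1 = 5)
r(E) = 10/3 (r(E) = (5 + 5)/3 = (1/3)*10 = 10/3)
P = -200/9 (P = -2*(10/3)**2 = -2*100/9 = -200/9 ≈ -22.222)
P*(-155) = -200/9*(-155) = 31000/9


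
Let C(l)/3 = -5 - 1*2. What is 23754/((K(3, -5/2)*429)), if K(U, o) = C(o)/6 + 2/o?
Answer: -79180/6149 ≈ -12.877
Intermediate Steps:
C(l) = -21 (C(l) = 3*(-5 - 1*2) = 3*(-5 - 2) = 3*(-7) = -21)
K(U, o) = -7/2 + 2/o (K(U, o) = -21/6 + 2/o = -21*⅙ + 2/o = -7/2 + 2/o)
23754/((K(3, -5/2)*429)) = 23754/(((-7/2 + 2/((-5/2)))*429)) = 23754/(((-7/2 + 2/((-5*½)))*429)) = 23754/(((-7/2 + 2/(-5/2))*429)) = 23754/(((-7/2 + 2*(-⅖))*429)) = 23754/(((-7/2 - ⅘)*429)) = 23754/((-43/10*429)) = 23754/(-18447/10) = 23754*(-10/18447) = -79180/6149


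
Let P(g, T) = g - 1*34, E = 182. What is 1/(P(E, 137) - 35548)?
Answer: -1/35400 ≈ -2.8249e-5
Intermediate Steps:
P(g, T) = -34 + g (P(g, T) = g - 34 = -34 + g)
1/(P(E, 137) - 35548) = 1/((-34 + 182) - 35548) = 1/(148 - 35548) = 1/(-35400) = -1/35400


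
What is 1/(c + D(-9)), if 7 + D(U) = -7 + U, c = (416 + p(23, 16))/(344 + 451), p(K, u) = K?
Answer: -795/17846 ≈ -0.044548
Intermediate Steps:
c = 439/795 (c = (416 + 23)/(344 + 451) = 439/795 ≈ 0.55220)
D(U) = -14 + U (D(U) = -7 + (-7 + U) = -14 + U)
1/(c + D(-9)) = 1/(439/795 + (-14 - 9)) = 1/(439/795 - 23) = 1/(-17846/795) = -795/17846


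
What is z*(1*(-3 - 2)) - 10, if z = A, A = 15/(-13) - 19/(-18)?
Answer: -2225/234 ≈ -9.5085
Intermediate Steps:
A = -23/234 (A = 15*(-1/13) - 19*(-1/18) = -15/13 + 19/18 = -23/234 ≈ -0.098291)
z = -23/234 ≈ -0.098291
z*(1*(-3 - 2)) - 10 = -23*(-3 - 2)/234 - 10 = -23*(-5)/234 - 10 = -23/234*(-5) - 10 = 115/234 - 10 = -2225/234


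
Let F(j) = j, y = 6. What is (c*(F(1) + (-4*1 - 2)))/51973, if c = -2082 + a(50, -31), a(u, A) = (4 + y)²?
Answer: 9910/51973 ≈ 0.19068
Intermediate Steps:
a(u, A) = 100 (a(u, A) = (4 + 6)² = 10² = 100)
c = -1982 (c = -2082 + 100 = -1982)
(c*(F(1) + (-4*1 - 2)))/51973 = -1982*(1 + (-4*1 - 2))/51973 = -1982*(1 + (-4 - 2))*(1/51973) = -1982*(1 - 6)*(1/51973) = -1982*(-5)*(1/51973) = 9910*(1/51973) = 9910/51973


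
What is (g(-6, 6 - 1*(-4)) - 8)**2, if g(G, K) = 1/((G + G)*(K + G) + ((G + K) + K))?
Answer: 74529/1156 ≈ 64.471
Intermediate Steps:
g(G, K) = 1/(G + 2*K + 2*G*(G + K)) (g(G, K) = 1/((2*G)*(G + K) + (G + 2*K)) = 1/(2*G*(G + K) + (G + 2*K)) = 1/(G + 2*K + 2*G*(G + K)))
(g(-6, 6 - 1*(-4)) - 8)**2 = (1/(-6 + 2*(6 - 1*(-4)) + 2*(-6)**2 + 2*(-6)*(6 - 1*(-4))) - 8)**2 = (1/(-6 + 2*(6 + 4) + 2*36 + 2*(-6)*(6 + 4)) - 8)**2 = (1/(-6 + 2*10 + 72 + 2*(-6)*10) - 8)**2 = (1/(-6 + 20 + 72 - 120) - 8)**2 = (1/(-34) - 8)**2 = (-1/34 - 8)**2 = (-273/34)**2 = 74529/1156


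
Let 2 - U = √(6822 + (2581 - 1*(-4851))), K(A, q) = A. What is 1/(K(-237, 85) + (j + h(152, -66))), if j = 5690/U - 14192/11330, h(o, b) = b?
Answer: -2790084949685/830332507739063 + 3652095205*√14254/830332507739063 ≈ -0.0028351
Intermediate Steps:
U = 2 - √14254 (U = 2 - √(6822 + (2581 - 1*(-4851))) = 2 - √(6822 + (2581 + 4851)) = 2 - √(6822 + 7432) = 2 - √14254 ≈ -117.39)
j = -7096/5665 + 5690/(2 - √14254) (j = 5690/(2 - √14254) - 14192/11330 = 5690/(2 - √14254) - 14192*1/11330 = 5690/(2 - √14254) - 7096/5665 = -7096/5665 + 5690/(2 - √14254) ≈ -49.723)
1/(K(-237, 85) + (j + h(152, -66))) = 1/(-237 + ((-3311714/1614525 - 569*√14254/1425) - 66)) = 1/(-237 + (-109870364/1614525 - 569*√14254/1425)) = 1/(-492512789/1614525 - 569*√14254/1425)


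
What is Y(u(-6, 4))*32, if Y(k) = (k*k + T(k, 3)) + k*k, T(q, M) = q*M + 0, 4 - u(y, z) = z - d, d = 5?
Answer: 2080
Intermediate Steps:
u(y, z) = 9 - z (u(y, z) = 4 - (z - 1*5) = 4 - (z - 5) = 4 - (-5 + z) = 4 + (5 - z) = 9 - z)
T(q, M) = M*q (T(q, M) = M*q + 0 = M*q)
Y(k) = 2*k² + 3*k (Y(k) = (k*k + 3*k) + k*k = (k² + 3*k) + k² = 2*k² + 3*k)
Y(u(-6, 4))*32 = ((9 - 1*4)*(3 + 2*(9 - 1*4)))*32 = ((9 - 4)*(3 + 2*(9 - 4)))*32 = (5*(3 + 2*5))*32 = (5*(3 + 10))*32 = (5*13)*32 = 65*32 = 2080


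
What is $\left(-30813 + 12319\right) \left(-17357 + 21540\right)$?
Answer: $-77360402$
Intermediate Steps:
$\left(-30813 + 12319\right) \left(-17357 + 21540\right) = \left(-18494\right) 4183 = -77360402$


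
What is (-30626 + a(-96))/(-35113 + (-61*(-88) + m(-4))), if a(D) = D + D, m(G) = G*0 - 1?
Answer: 15409/14873 ≈ 1.0360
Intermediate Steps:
m(G) = -1 (m(G) = 0 - 1 = -1)
a(D) = 2*D
(-30626 + a(-96))/(-35113 + (-61*(-88) + m(-4))) = (-30626 + 2*(-96))/(-35113 + (-61*(-88) - 1)) = (-30626 - 192)/(-35113 + (5368 - 1)) = -30818/(-35113 + 5367) = -30818/(-29746) = -30818*(-1/29746) = 15409/14873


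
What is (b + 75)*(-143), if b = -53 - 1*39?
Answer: 2431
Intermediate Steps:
b = -92 (b = -53 - 39 = -92)
(b + 75)*(-143) = (-92 + 75)*(-143) = -17*(-143) = 2431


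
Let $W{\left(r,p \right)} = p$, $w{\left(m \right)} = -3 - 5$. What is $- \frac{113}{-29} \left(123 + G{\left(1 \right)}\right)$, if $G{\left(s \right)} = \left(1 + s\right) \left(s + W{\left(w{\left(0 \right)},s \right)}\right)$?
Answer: $\frac{14351}{29} \approx 494.86$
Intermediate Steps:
$w{\left(m \right)} = -8$ ($w{\left(m \right)} = -3 - 5 = -8$)
$G{\left(s \right)} = 2 s \left(1 + s\right)$ ($G{\left(s \right)} = \left(1 + s\right) \left(s + s\right) = \left(1 + s\right) 2 s = 2 s \left(1 + s\right)$)
$- \frac{113}{-29} \left(123 + G{\left(1 \right)}\right) = - \frac{113}{-29} \left(123 + 2 \cdot 1 \left(1 + 1\right)\right) = \left(-113\right) \left(- \frac{1}{29}\right) \left(123 + 2 \cdot 1 \cdot 2\right) = \frac{113 \left(123 + 4\right)}{29} = \frac{113}{29} \cdot 127 = \frac{14351}{29}$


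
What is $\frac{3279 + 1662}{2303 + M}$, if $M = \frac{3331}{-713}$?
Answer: $\frac{1174311}{546236} \approx 2.1498$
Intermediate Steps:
$M = - \frac{3331}{713}$ ($M = 3331 \left(- \frac{1}{713}\right) = - \frac{3331}{713} \approx -4.6718$)
$\frac{3279 + 1662}{2303 + M} = \frac{3279 + 1662}{2303 - \frac{3331}{713}} = \frac{4941}{\frac{1638708}{713}} = 4941 \cdot \frac{713}{1638708} = \frac{1174311}{546236}$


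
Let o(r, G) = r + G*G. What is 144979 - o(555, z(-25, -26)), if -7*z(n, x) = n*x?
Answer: 6654276/49 ≈ 1.3580e+5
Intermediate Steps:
z(n, x) = -n*x/7
o(r, G) = r + G**2
144979 - o(555, z(-25, -26)) = 144979 - (555 + (-1/7*(-25)*(-26))**2) = 144979 - (555 + (-650/7)**2) = 144979 - (555 + 422500/49) = 144979 - 1*449695/49 = 144979 - 449695/49 = 6654276/49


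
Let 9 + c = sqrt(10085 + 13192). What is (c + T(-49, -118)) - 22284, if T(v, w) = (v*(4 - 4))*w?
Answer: -22293 + sqrt(23277) ≈ -22140.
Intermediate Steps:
T(v, w) = 0 (T(v, w) = (v*0)*w = 0*w = 0)
c = -9 + sqrt(23277) (c = -9 + sqrt(10085 + 13192) = -9 + sqrt(23277) ≈ 143.57)
(c + T(-49, -118)) - 22284 = ((-9 + sqrt(23277)) + 0) - 22284 = (-9 + sqrt(23277)) - 22284 = -22293 + sqrt(23277)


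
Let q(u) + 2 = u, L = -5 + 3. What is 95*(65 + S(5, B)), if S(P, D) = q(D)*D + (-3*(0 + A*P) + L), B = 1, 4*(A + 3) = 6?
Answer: 16055/2 ≈ 8027.5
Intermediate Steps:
A = -3/2 (A = -3 + (1/4)*6 = -3 + 3/2 = -3/2 ≈ -1.5000)
L = -2
q(u) = -2 + u
S(P, D) = -2 + 9*P/2 + D*(-2 + D) (S(P, D) = (-2 + D)*D + (-3*(0 - 3*P/2) - 2) = D*(-2 + D) + (-(-9)*P/2 - 2) = D*(-2 + D) + (9*P/2 - 2) = D*(-2 + D) + (-2 + 9*P/2) = -2 + 9*P/2 + D*(-2 + D))
95*(65 + S(5, B)) = 95*(65 + (-2 + (9/2)*5 + 1*(-2 + 1))) = 95*(65 + (-2 + 45/2 + 1*(-1))) = 95*(65 + (-2 + 45/2 - 1)) = 95*(65 + 39/2) = 95*(169/2) = 16055/2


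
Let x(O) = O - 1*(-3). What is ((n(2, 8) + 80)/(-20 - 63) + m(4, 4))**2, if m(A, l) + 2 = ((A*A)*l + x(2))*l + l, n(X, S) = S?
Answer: 528356196/6889 ≈ 76696.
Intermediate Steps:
x(O) = 3 + O (x(O) = O + 3 = 3 + O)
m(A, l) = -2 + l + l*(5 + l*A**2) (m(A, l) = -2 + (((A*A)*l + (3 + 2))*l + l) = -2 + ((A**2*l + 5)*l + l) = -2 + ((l*A**2 + 5)*l + l) = -2 + ((5 + l*A**2)*l + l) = -2 + (l*(5 + l*A**2) + l) = -2 + (l + l*(5 + l*A**2)) = -2 + l + l*(5 + l*A**2))
((n(2, 8) + 80)/(-20 - 63) + m(4, 4))**2 = ((8 + 80)/(-20 - 63) + (-2 + 6*4 + 4**2*4**2))**2 = (88/(-83) + (-2 + 24 + 16*16))**2 = (88*(-1/83) + (-2 + 24 + 256))**2 = (-88/83 + 278)**2 = (22986/83)**2 = 528356196/6889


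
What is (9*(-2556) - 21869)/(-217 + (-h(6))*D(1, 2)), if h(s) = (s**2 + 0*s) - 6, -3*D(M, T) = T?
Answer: 44873/197 ≈ 227.78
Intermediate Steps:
D(M, T) = -T/3
h(s) = -6 + s**2 (h(s) = (s**2 + 0) - 6 = s**2 - 6 = -6 + s**2)
(9*(-2556) - 21869)/(-217 + (-h(6))*D(1, 2)) = (9*(-2556) - 21869)/(-217 + (-(-6 + 6**2))*(-1/3*2)) = (-23004 - 21869)/(-217 - (-6 + 36)*(-2/3)) = -44873/(-217 - 1*30*(-2/3)) = -44873/(-217 - 30*(-2/3)) = -44873/(-217 + 20) = -44873/(-197) = -44873*(-1/197) = 44873/197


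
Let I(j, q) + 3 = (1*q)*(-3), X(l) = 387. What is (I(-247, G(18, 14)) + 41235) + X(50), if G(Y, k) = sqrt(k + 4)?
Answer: 41619 - 9*sqrt(2) ≈ 41606.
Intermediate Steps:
G(Y, k) = sqrt(4 + k)
I(j, q) = -3 - 3*q (I(j, q) = -3 + (1*q)*(-3) = -3 + q*(-3) = -3 - 3*q)
(I(-247, G(18, 14)) + 41235) + X(50) = ((-3 - 3*sqrt(4 + 14)) + 41235) + 387 = ((-3 - 9*sqrt(2)) + 41235) + 387 = (41232 - 9*sqrt(2)) + 387 = 41619 - 9*sqrt(2)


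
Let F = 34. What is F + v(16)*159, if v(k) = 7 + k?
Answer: 3691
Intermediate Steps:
F + v(16)*159 = 34 + (7 + 16)*159 = 34 + 23*159 = 34 + 3657 = 3691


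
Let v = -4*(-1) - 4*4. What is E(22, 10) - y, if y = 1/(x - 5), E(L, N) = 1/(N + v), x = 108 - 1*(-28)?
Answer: -133/262 ≈ -0.50763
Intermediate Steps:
x = 136 (x = 108 + 28 = 136)
v = -12 (v = 4 - 16 = -12)
E(L, N) = 1/(-12 + N) (E(L, N) = 1/(N - 12) = 1/(-12 + N))
y = 1/131 (y = 1/(136 - 5) = 1/131 ≈ 0.0076336)
E(22, 10) - y = 1/(-12 + 10) - 1*1/131 = 1/(-2) - 1/131 = -½ - 1/131 = -133/262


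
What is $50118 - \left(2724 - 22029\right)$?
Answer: $69423$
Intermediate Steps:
$50118 - \left(2724 - 22029\right) = 50118 - -19305 = 50118 + 19305 = 69423$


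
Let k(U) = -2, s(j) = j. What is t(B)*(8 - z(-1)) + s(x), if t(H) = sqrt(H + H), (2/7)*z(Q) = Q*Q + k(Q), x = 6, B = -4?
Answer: 6 + 23*I*sqrt(2) ≈ 6.0 + 32.527*I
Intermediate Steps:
z(Q) = -7 + 7*Q**2/2 (z(Q) = 7*(Q*Q - 2)/2 = 7*(Q**2 - 2)/2 = 7*(-2 + Q**2)/2 = -7 + 7*Q**2/2)
t(H) = sqrt(2)*sqrt(H) (t(H) = sqrt(2*H) = sqrt(2)*sqrt(H))
t(B)*(8 - z(-1)) + s(x) = (sqrt(2)*sqrt(-4))*(8 - (-7 + (7/2)*(-1)**2)) + 6 = (sqrt(2)*(2*I))*(8 - (-7 + (7/2)*1)) + 6 = (2*I*sqrt(2))*(8 - (-7 + 7/2)) + 6 = (2*I*sqrt(2))*(8 - 1*(-7/2)) + 6 = (2*I*sqrt(2))*(8 + 7/2) + 6 = (2*I*sqrt(2))*(23/2) + 6 = 23*I*sqrt(2) + 6 = 6 + 23*I*sqrt(2)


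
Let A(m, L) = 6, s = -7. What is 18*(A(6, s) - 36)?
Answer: -540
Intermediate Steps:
18*(A(6, s) - 36) = 18*(6 - 36) = 18*(-30) = -540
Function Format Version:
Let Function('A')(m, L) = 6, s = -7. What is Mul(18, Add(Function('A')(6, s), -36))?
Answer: -540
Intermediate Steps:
Mul(18, Add(Function('A')(6, s), -36)) = Mul(18, Add(6, -36)) = Mul(18, -30) = -540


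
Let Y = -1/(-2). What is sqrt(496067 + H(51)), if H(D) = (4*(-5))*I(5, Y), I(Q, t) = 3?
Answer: sqrt(496007) ≈ 704.28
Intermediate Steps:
Y = 1/2 (Y = -1*(-1/2) = 1/2 ≈ 0.50000)
H(D) = -60 (H(D) = (4*(-5))*3 = -20*3 = -60)
sqrt(496067 + H(51)) = sqrt(496067 - 60) = sqrt(496007)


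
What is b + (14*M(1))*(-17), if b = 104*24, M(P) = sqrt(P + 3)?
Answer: 2020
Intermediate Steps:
M(P) = sqrt(3 + P)
b = 2496
b + (14*M(1))*(-17) = 2496 + (14*sqrt(3 + 1))*(-17) = 2496 + (14*sqrt(4))*(-17) = 2496 + (14*2)*(-17) = 2496 + 28*(-17) = 2496 - 476 = 2020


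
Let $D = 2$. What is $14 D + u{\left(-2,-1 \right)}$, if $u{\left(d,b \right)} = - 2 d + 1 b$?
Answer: $31$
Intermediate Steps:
$u{\left(d,b \right)} = b - 2 d$ ($u{\left(d,b \right)} = - 2 d + b = b - 2 d$)
$14 D + u{\left(-2,-1 \right)} = 14 \cdot 2 - -3 = 28 + \left(-1 + 4\right) = 28 + 3 = 31$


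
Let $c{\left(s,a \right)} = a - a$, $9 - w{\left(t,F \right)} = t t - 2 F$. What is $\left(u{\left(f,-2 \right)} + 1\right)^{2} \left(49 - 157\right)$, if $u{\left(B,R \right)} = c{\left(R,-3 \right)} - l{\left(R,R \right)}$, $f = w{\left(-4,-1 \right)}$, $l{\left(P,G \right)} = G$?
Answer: $-972$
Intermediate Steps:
$w{\left(t,F \right)} = 9 - t^{2} + 2 F$ ($w{\left(t,F \right)} = 9 - \left(t t - 2 F\right) = 9 - \left(t^{2} - 2 F\right) = 9 + \left(- t^{2} + 2 F\right) = 9 - t^{2} + 2 F$)
$c{\left(s,a \right)} = 0$
$f = -9$ ($f = 9 - \left(-4\right)^{2} + 2 \left(-1\right) = 9 - 16 - 2 = -9$)
$u{\left(B,R \right)} = - R$ ($u{\left(B,R \right)} = 0 - R = - R$)
$\left(u{\left(f,-2 \right)} + 1\right)^{2} \left(49 - 157\right) = \left(\left(-1\right) \left(-2\right) + 1\right)^{2} \left(49 - 157\right) = \left(2 + 1\right)^{2} \left(-108\right) = 3^{2} \left(-108\right) = 9 \left(-108\right) = -972$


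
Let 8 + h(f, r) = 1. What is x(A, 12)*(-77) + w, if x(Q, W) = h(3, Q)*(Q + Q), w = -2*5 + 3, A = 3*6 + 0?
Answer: 19397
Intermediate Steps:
h(f, r) = -7 (h(f, r) = -8 + 1 = -7)
A = 18 (A = 18 + 0 = 18)
w = -7 (w = -10 + 3 = -7)
x(Q, W) = -14*Q (x(Q, W) = -7*(Q + Q) = -14*Q)
x(A, 12)*(-77) + w = -14*18*(-77) - 7 = -252*(-77) - 7 = 19404 - 7 = 19397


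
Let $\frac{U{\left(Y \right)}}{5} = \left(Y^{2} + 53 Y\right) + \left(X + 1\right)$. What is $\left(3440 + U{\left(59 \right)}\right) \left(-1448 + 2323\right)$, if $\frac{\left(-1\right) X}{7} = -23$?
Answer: $32628750$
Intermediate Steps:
$X = 161$ ($X = \left(-7\right) \left(-23\right) = 161$)
$U{\left(Y \right)} = 810 + 5 Y^{2} + 265 Y$ ($U{\left(Y \right)} = 5 \left(\left(Y^{2} + 53 Y\right) + \left(161 + 1\right)\right) = 5 \left(\left(Y^{2} + 53 Y\right) + 162\right) = 5 \left(162 + Y^{2} + 53 Y\right) = 810 + 5 Y^{2} + 265 Y$)
$\left(3440 + U{\left(59 \right)}\right) \left(-1448 + 2323\right) = \left(3440 + \left(810 + 5 \cdot 59^{2} + 265 \cdot 59\right)\right) \left(-1448 + 2323\right) = \left(3440 + \left(810 + 5 \cdot 3481 + 15635\right)\right) 875 = \left(3440 + \left(810 + 17405 + 15635\right)\right) 875 = \left(3440 + 33850\right) 875 = 37290 \cdot 875 = 32628750$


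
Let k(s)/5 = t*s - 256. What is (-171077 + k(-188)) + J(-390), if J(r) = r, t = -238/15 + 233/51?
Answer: -8268469/51 ≈ -1.6213e+5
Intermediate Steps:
t = -2881/255 (t = -238*1/15 + 233*(1/51) = -238/15 + 233/51 = -2881/255 ≈ -11.298)
k(s) = -1280 - 2881*s/51 (k(s) = 5*(-2881*s/255 - 256) = 5*(-256 - 2881*s/255) = -1280 - 2881*s/51)
(-171077 + k(-188)) + J(-390) = (-171077 + (-1280 - 2881/51*(-188))) - 390 = (-171077 + (-1280 + 541628/51)) - 390 = (-171077 + 476348/51) - 390 = -8248579/51 - 390 = -8268469/51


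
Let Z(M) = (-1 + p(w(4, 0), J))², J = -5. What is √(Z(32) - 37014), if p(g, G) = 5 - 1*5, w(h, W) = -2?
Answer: I*√37013 ≈ 192.39*I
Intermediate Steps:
p(g, G) = 0 (p(g, G) = 5 - 5 = 0)
Z(M) = 1 (Z(M) = (-1 + 0)² = (-1)² = 1)
√(Z(32) - 37014) = √(1 - 37014) = √(-37013) = I*√37013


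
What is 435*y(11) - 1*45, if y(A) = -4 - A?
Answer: -6570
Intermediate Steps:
435*y(11) - 1*45 = 435*(-4 - 1*11) - 1*45 = 435*(-4 - 11) - 45 = 435*(-15) - 45 = -6525 - 45 = -6570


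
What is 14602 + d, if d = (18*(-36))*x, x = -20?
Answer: 27562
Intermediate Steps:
d = 12960 (d = (18*(-36))*(-20) = -648*(-20) = 12960)
14602 + d = 14602 + 12960 = 27562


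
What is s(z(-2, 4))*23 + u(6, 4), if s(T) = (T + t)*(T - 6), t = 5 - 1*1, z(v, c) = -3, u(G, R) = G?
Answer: -201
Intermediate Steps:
t = 4 (t = 5 - 1 = 4)
s(T) = (-6 + T)*(4 + T) (s(T) = (T + 4)*(T - 6) = (4 + T)*(-6 + T) = (-6 + T)*(4 + T))
s(z(-2, 4))*23 + u(6, 4) = (-24 + (-3)² - 2*(-3))*23 + 6 = (-24 + 9 + 6)*23 + 6 = -9*23 + 6 = -207 + 6 = -201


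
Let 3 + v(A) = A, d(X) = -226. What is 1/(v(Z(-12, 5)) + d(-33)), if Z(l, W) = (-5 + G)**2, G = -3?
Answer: -1/165 ≈ -0.0060606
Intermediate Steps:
Z(l, W) = 64 (Z(l, W) = (-5 - 3)**2 = (-8)**2 = 64)
v(A) = -3 + A
1/(v(Z(-12, 5)) + d(-33)) = 1/((-3 + 64) - 226) = 1/(61 - 226) = 1/(-165) = -1/165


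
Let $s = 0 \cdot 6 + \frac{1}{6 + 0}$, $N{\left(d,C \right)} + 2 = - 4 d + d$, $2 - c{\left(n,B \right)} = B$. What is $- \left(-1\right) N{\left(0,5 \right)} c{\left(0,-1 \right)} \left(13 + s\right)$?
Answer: $-79$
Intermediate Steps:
$c{\left(n,B \right)} = 2 - B$
$N{\left(d,C \right)} = -2 - 3 d$ ($N{\left(d,C \right)} = -2 + \left(- 4 d + d\right) = -2 - 3 d$)
$s = \frac{1}{6}$ ($s = 0 + \frac{1}{6} = \frac{1}{6} \approx 0.16667$)
$- \left(-1\right) N{\left(0,5 \right)} c{\left(0,-1 \right)} \left(13 + s\right) = - \left(-1\right) \left(-2 - 0\right) \left(2 - -1\right) \left(13 + \frac{1}{6}\right) = - \left(-1\right) \left(-2 + 0\right) \left(2 + 1\right) \frac{79}{6} = - \left(-1\right) \left(-2\right) 3 \cdot \frac{79}{6} = - \left(-1\right) \left(\left(-6\right) \frac{79}{6}\right) = - \left(-1\right) \left(-79\right) = \left(-1\right) 79 = -79$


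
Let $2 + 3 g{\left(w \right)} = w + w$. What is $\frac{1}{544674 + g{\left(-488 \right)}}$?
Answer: $\frac{1}{544348} \approx 1.8371 \cdot 10^{-6}$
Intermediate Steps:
$g{\left(w \right)} = - \frac{2}{3} + \frac{2 w}{3}$ ($g{\left(w \right)} = - \frac{2}{3} + \frac{w + w}{3} = - \frac{2}{3} + \frac{2 w}{3}$)
$\frac{1}{544674 + g{\left(-488 \right)}} = \frac{1}{544674 + \left(- \frac{2}{3} + \frac{2}{3} \left(-488\right)\right)} = \frac{1}{544674 - 326} = \frac{1}{544348}$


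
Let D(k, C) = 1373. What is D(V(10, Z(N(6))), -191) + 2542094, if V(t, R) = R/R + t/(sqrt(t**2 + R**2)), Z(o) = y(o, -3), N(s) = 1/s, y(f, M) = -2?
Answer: 2543467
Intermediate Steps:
Z(o) = -2
V(t, R) = 1 + t/sqrt(R**2 + t**2) (V(t, R) = 1 + t/(sqrt(R**2 + t**2)) = 1 + t/sqrt(R**2 + t**2))
D(V(10, Z(N(6))), -191) + 2542094 = 1373 + 2542094 = 2543467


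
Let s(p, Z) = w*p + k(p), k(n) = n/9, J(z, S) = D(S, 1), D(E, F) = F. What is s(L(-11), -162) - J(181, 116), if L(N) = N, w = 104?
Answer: -10316/9 ≈ -1146.2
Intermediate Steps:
J(z, S) = 1
k(n) = n/9 (k(n) = n*(⅑) = n/9)
s(p, Z) = 937*p/9 (s(p, Z) = 104*p + p/9 = 937*p/9)
s(L(-11), -162) - J(181, 116) = (937/9)*(-11) - 1*1 = -10307/9 - 1 = -10316/9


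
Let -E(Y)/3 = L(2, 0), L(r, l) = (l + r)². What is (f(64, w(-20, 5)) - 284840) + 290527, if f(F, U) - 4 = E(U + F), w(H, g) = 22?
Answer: 5679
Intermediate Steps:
E(Y) = -12 (E(Y) = -3*(0 + 2)² = -3*2² = -3*4 = -12)
f(F, U) = -8 (f(F, U) = 4 - 12 = -8)
(f(64, w(-20, 5)) - 284840) + 290527 = (-8 - 284840) + 290527 = -284848 + 290527 = 5679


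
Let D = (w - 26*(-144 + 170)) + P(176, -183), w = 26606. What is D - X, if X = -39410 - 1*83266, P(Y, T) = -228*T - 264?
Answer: 190066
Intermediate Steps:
P(Y, T) = -264 - 228*T
X = -122676 (X = -39410 - 83266 = -122676)
D = 67390 (D = (26606 - 26*(-144 + 170)) + (-264 - 228*(-183)) = (26606 - 26*26) + (-264 + 41724) = (26606 - 676) + 41460 = 25930 + 41460 = 67390)
D - X = 67390 - 1*(-122676) = 67390 + 122676 = 190066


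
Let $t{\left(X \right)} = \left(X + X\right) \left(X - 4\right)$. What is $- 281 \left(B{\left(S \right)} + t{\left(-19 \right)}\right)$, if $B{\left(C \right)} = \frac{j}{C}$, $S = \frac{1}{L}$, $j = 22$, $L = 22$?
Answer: $-381598$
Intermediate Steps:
$t{\left(X \right)} = 2 X \left(-4 + X\right)$
$S = \frac{1}{22} \approx 0.045455$
$B{\left(C \right)} = \frac{22}{C}$
$- 281 \left(B{\left(S \right)} + t{\left(-19 \right)}\right) = - 281 \left(22 \frac{1}{\frac{1}{22}} + 2 \left(-19\right) \left(-4 - 19\right)\right) = - 281 \left(22 \cdot 22 + 2 \left(-19\right) \left(-23\right)\right) = - 281 \left(484 + 874\right) = \left(-281\right) 1358 = -381598$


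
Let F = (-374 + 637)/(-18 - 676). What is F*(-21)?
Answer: 5523/694 ≈ 7.9582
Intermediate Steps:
F = -263/694 (F = 263/(-694) = 263*(-1/694) = -263/694 ≈ -0.37896)
F*(-21) = -263/694*(-21) = 5523/694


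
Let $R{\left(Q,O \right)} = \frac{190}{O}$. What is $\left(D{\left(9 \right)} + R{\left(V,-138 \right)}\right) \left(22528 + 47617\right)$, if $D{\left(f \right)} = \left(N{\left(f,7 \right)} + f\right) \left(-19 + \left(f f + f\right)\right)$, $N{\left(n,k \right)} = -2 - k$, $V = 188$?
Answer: $- \frac{6663775}{69} \approx -96577.0$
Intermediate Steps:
$D{\left(f \right)} = \left(-9 + f\right) \left(-19 + f + f^{2}\right)$ ($D{\left(f \right)} = \left(\left(-2 - 7\right) + f\right) \left(-19 + \left(f f + f\right)\right) = \left(\left(-2 - 7\right) + f\right) \left(-19 + \left(f^{2} + f\right)\right) = \left(-9 + f\right) \left(-19 + \left(f + f^{2}\right)\right) = \left(-9 + f\right) \left(-19 + f + f^{2}\right)$)
$\left(D{\left(9 \right)} + R{\left(V,-138 \right)}\right) \left(22528 + 47617\right) = \left(\left(171 + 9^{3} - 252 - 8 \cdot 9^{2}\right) + \frac{190}{-138}\right) \left(22528 + 47617\right) = \left(\left(171 + 729 - 252 - 648\right) + 190 \left(- \frac{1}{138}\right)\right) 70145 = \left(\left(171 + 729 - 252 - 648\right) - \frac{95}{69}\right) 70145 = \left(0 - \frac{95}{69}\right) 70145 = \left(- \frac{95}{69}\right) 70145 = - \frac{6663775}{69}$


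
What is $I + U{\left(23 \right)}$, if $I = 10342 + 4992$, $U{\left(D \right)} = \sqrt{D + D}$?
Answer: $15334 + \sqrt{46} \approx 15341.0$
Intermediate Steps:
$U{\left(D \right)} = \sqrt{2} \sqrt{D}$ ($U{\left(D \right)} = \sqrt{2 D} = \sqrt{2} \sqrt{D}$)
$I = 15334$
$I + U{\left(23 \right)} = 15334 + \sqrt{2} \sqrt{23} = 15334 + \sqrt{46}$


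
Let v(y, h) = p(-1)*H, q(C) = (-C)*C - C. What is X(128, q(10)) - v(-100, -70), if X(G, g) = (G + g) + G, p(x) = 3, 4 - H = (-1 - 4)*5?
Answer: 59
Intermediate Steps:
H = 29 (H = 4 - (-1 - 4)*5 = 4 - (-5)*5 = 4 - 1*(-25) = 4 + 25 = 29)
q(C) = -C - C**2 (q(C) = -C**2 - C = -C - C**2)
v(y, h) = 87 (v(y, h) = 3*29 = 87)
X(G, g) = g + 2*G
X(128, q(10)) - v(-100, -70) = (-1*10*(1 + 10) + 2*128) - 1*87 = (-1*10*11 + 256) - 87 = (-110 + 256) - 87 = 146 - 87 = 59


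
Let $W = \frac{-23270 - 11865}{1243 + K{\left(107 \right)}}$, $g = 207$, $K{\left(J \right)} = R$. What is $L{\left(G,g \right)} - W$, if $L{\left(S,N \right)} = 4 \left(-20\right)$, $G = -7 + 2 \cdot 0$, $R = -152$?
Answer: $- \frac{52145}{1091} \approx -47.796$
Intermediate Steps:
$K{\left(J \right)} = -152$
$G = -7$ ($G = -7 + 0 = -7$)
$L{\left(S,N \right)} = -80$
$W = - \frac{35135}{1091}$ ($W = \frac{-23270 - 11865}{1243 - 152} = - \frac{35135}{1091} \approx -32.204$)
$L{\left(G,g \right)} - W = -80 - - \frac{35135}{1091} = -80 + \frac{35135}{1091} = - \frac{52145}{1091}$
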